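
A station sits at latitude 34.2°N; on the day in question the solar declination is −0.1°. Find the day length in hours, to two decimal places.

cos H_s = −tan(34.2°) · tan(-0.1°) = 0.0012, so H_s = arccos(0.0012) = 89.93°.
Day length = 2 H_s / 15° h⁻¹ = 179.86° / 15 = 11.991 h.

11.99 hours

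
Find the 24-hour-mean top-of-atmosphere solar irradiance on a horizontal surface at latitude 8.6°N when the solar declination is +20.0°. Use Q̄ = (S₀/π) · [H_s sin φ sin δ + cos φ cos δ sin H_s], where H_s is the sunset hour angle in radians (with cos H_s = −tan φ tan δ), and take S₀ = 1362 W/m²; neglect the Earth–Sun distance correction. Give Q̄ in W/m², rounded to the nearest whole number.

The sunset hour angle satisfies cos H_s = −tan φ tan δ = -0.0550, giving H_s = 93.15°. In radians, H_s = 1.6258.
H_s sin φ sin δ = 1.6258 × 0.1495 × 0.3420 = 0.0831.
cos φ cos δ sin H_s = 0.9888 × 0.9397 × 0.9985 = 0.9278.
Q̄ = (1362/π) × (0.0831 + 0.9278) = 433.54 × 1.0109 = 438.27 W/m².

438 W/m²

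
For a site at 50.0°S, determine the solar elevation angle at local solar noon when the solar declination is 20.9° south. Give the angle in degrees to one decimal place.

60.9°

At local solar noon the hour angle is zero, so the elevation is 90° − |φ − δ| = 90° − |-50.0° − (-20.9°)| = 90° − 29.1° = 60.9°.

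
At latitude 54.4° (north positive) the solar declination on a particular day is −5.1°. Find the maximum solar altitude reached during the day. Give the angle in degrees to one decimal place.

At local solar noon the hour angle is zero, so the elevation is 90° − |φ − δ| = 90° − |54.4° − (-5.1°)| = 90° − 59.5° = 30.5°.

30.5°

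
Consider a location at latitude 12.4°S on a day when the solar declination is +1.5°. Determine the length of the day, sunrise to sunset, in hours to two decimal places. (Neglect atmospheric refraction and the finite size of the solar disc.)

cos H_s = −tan(-12.4°) · tan(1.5°) = 0.0058, so H_s = arccos(0.0058) = 89.67°.
Day length = 2 H_s / 15° h⁻¹ = 179.34° / 15 = 11.956 h.

11.96 hours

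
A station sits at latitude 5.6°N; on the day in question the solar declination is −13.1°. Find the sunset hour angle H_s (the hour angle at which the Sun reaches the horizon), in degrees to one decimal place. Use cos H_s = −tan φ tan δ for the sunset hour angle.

The sunset hour angle satisfies cos H_s = −tan φ tan δ = 0.0228, giving H_s = 88.69°.

88.7°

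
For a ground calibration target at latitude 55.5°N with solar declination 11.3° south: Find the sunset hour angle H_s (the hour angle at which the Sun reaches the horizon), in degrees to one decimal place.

−tan φ tan δ = −(1.4550)(-0.1998) = 0.2907; H_s = arccos(0.2907) = 73.10°.

73.1°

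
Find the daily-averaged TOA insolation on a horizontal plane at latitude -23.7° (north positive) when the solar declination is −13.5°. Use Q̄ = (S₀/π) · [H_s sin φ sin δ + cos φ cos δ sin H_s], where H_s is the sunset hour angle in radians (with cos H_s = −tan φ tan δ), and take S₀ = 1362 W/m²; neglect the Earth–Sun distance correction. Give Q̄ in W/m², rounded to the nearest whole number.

The sunset hour angle satisfies cos H_s = −tan φ tan δ = -0.1054, giving H_s = 96.05°. In radians, H_s = 1.6764.
H_s sin φ sin δ = 1.6764 × -0.4019 × -0.2334 = 0.1573.
cos φ cos δ sin H_s = 0.9157 × 0.9724 × 0.9944 = 0.8854.
Q̄ = (1362/π) × (0.1573 + 0.8854) = 433.54 × 1.0427 = 452.05 W/m².

452 W/m²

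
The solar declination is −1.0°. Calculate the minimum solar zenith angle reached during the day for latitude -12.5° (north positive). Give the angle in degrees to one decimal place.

At local solar noon the hour angle is zero, so the zenith angle is |φ − δ| = |-12.5° − (-1.0°)| = 11.5°.

11.5°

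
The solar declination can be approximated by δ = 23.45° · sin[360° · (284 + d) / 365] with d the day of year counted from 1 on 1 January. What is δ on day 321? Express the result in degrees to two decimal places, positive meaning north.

360 × (284 + 321) / 365 = 596.712°; sin(596.712°) = -0.8359.
δ = 23.45 × -0.8359 = -19.602° ≈ -19.60°.

-19.60°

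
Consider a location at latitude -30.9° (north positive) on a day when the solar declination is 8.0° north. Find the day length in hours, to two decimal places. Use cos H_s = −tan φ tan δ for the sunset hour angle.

−tan φ tan δ = −(-0.5985)(0.1405) = 0.0841; H_s = arccos(0.0841) = 85.18°.
Day length = 2 H_s / 15° h⁻¹ = 170.36° / 15 = 11.357 h.

11.36 hours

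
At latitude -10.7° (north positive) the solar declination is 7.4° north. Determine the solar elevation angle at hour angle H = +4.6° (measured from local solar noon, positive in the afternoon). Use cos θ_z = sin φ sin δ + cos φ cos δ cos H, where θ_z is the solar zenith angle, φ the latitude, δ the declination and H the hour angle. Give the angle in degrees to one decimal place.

cos θ_z = sin φ sin δ + cos φ cos δ cos H = (-0.1857)(0.1288) + (0.9826)(0.9917)(0.9968) = 0.9474.
θ_z = arccos(0.9474) = 18.67°, so the elevation is 90° − 18.67° = 71.33°.

71.3°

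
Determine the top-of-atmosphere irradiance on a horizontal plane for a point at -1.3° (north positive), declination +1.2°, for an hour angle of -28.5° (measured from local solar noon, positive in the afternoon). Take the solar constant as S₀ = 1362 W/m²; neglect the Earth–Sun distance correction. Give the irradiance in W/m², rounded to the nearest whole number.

cos θ_z = sin(-1.3°) sin(1.2°) + cos(-1.3°) cos(1.2°) cos(-28.50°) = -0.0005 + 0.8784 = 0.8779.
Top-of-atmosphere irradiance = S₀ cos θ_z = 1362 × 0.8779 = 1195.70 W/m².

1196 W/m²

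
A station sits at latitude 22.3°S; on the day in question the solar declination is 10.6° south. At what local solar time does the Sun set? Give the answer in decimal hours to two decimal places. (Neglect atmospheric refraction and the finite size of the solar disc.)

cos H_s = −tan(-22.3°) · tan(-10.6°) = -0.0768, so H_s = arccos(-0.0768) = 94.40°.
Sunset is at 12 + H_s/15 = 12 + 6.293 = 18.293 h local solar time.

18.29 h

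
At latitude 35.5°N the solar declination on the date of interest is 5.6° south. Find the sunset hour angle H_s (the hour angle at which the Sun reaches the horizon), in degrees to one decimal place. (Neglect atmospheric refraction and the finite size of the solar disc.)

cos H_s = −tan(35.5°) · tan(-5.6°) = 0.0699, so H_s = arccos(0.0699) = 85.99°.

86.0°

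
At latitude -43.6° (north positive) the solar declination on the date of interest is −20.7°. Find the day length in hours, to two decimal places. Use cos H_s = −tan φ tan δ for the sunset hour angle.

14.81 hours

The sunset hour angle satisfies cos H_s = −tan φ tan δ = -0.3598, giving H_s = 111.09°.
Day length = 2 H_s / 15° h⁻¹ = 222.18° / 15 = 14.812 h.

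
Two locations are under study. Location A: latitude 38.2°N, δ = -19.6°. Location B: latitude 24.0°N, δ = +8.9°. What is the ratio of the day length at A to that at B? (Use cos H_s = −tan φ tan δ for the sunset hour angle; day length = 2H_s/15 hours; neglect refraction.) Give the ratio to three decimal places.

A: H_s = arccos(−tan 38.2° · tan -19.6°) = 73.73°, so 2H_s/15 = 9.8307 h.
B: H_s = arccos(−tan 24.0° · tan 8.9°) = 94.00°, so 2H_s/15 = 12.5333 h.
Ratio A/B = 9.8307 / 12.5333 = 0.7844.

0.784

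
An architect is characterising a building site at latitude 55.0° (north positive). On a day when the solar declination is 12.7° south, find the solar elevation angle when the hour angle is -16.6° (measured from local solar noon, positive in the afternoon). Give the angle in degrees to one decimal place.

cos θ_z = sin(55.0°) sin(-12.7°) + cos(55.0°) cos(-12.7°) cos(-16.60°) = -0.1801 + 0.5362 = 0.3561.
θ_z = arccos(0.3561) = 69.14°, so the elevation is 90° − 69.14° = 20.86°.

20.9°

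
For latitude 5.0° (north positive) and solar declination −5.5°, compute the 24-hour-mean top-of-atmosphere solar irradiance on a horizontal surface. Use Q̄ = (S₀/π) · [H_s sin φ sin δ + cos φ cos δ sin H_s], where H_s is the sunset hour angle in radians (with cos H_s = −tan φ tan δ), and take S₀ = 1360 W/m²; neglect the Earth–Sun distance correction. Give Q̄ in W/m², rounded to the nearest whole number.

424 W/m²

−tan φ tan δ = −(0.0875)(-0.0963) = 0.0084; H_s = arccos(0.0084) = 89.52°. In radians, H_s = 1.5624.
H_s sin φ sin δ = 1.5624 × 0.0872 × -0.0958 = -0.0131.
cos φ cos δ sin H_s = 0.9962 × 0.9954 × 1.0000 = 0.9916.
Q̄ = (1360/π) × (-0.0131 + 0.9916) = 432.90 × 0.9785 = 423.59 W/m².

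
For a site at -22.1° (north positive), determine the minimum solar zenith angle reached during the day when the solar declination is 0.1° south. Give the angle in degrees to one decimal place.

At local solar noon the hour angle is zero, so the zenith angle is |φ − δ| = |-22.1° − (-0.1°)| = 22.0°.

22.0°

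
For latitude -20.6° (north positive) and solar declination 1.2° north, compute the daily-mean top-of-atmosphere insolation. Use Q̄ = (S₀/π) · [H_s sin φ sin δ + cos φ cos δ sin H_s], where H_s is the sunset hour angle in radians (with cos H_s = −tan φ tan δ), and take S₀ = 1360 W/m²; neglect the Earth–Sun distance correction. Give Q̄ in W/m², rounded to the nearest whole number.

400 W/m²

The sunset hour angle satisfies cos H_s = −tan φ tan δ = 0.0079, giving H_s = 89.55°. In radians, H_s = 1.5629.
H_s sin φ sin δ = 1.5629 × -0.3518 × 0.0209 = -0.0115.
cos φ cos δ sin H_s = 0.9361 × 0.9998 × 1.0000 = 0.9359.
Q̄ = (1360/π) × (-0.0115 + 0.9359) = 432.90 × 0.9244 = 400.17 W/m².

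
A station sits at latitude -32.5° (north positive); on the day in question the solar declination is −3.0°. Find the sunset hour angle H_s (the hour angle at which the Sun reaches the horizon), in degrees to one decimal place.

91.9°

−tan φ tan δ = −(-0.6371)(-0.0524) = -0.0334; H_s = arccos(-0.0334) = 91.91°.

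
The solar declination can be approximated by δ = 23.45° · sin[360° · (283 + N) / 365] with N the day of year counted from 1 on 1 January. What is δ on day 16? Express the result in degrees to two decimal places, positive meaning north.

-21.27°

360 × (283 + 16) / 365 = 294.904°; sin(294.904°) = -0.9070.
δ = 23.45 × -0.9070 = -21.269° ≈ -21.27°.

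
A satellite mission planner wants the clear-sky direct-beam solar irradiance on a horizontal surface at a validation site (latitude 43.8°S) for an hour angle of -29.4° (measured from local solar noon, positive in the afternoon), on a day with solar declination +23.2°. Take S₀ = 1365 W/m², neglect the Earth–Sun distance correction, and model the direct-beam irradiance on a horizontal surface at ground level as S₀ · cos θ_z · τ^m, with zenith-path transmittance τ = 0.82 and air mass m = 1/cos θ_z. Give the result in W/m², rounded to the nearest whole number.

With φ = -43.8°, δ = 23.2°, H = -29.40°: sin φ sin δ = -0.2727, cos φ cos δ cos H = 0.5780, so cos θ_z = 0.3053.
Air mass m = 1/cos θ_z = 1/0.3053 = 3.275; τ^m = 0.82^3.275 = 0.5221.
Surface direct beam = 1365 × 0.3053 × 0.5221 = 217.58 W/m².

218 W/m²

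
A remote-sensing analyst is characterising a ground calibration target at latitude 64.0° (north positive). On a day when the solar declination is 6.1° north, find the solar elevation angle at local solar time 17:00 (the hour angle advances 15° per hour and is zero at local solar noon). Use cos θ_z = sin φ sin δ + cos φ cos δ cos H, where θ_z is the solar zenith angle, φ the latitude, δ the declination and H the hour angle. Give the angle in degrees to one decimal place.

12.0°

Hour angle H = 15° × (17 − 12) = 75.00°.
cos θ_z = sin(64.0°) sin(6.1°) + cos(64.0°) cos(6.1°) cos(75.00°) = 0.0955 + 0.1128 = 0.2083.
θ_z = arccos(0.2083) = 77.98°, so the elevation is 90° − 77.98° = 12.02°.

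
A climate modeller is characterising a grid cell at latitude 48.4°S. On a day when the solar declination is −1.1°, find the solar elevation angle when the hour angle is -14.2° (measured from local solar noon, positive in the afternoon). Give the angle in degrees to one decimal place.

cos θ_z = sin(-48.4°) sin(-1.1°) + cos(-48.4°) cos(-1.1°) cos(-14.20°) = 0.0144 + 0.6435 = 0.6579.
θ_z = arccos(0.6579) = 48.86°, so the elevation is 90° − 48.86° = 41.14°.

41.1°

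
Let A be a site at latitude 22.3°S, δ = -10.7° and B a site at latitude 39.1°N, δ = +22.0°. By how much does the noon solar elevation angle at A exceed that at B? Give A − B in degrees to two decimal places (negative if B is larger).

+5.50°

A: 90° − |-22.3 − (-10.7)| = 78.40°.
B: 90° − |39.1 − (22.0)| = 72.90°.
A − B = 78.40 − 72.90 = 5.50°.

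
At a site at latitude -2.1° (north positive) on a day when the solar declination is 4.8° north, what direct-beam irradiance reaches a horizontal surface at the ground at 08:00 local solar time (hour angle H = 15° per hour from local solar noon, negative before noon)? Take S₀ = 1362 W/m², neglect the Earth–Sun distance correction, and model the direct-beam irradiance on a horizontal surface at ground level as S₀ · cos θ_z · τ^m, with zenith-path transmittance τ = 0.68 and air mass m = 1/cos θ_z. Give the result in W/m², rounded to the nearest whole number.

Hour angle H = 15° × (8 − 12) = -60.00°.
With φ = -2.1°, δ = 4.8°, H = -60.00°: sin φ sin δ = -0.0031, cos φ cos δ cos H = 0.4979, so cos θ_z = 0.4948.
Air mass m = 1/cos θ_z = 1/0.4948 = 2.021; τ^m = 0.68^2.021 = 0.4587.
Surface direct beam = 1362 × 0.4948 × 0.4587 = 309.13 W/m².

309 W/m²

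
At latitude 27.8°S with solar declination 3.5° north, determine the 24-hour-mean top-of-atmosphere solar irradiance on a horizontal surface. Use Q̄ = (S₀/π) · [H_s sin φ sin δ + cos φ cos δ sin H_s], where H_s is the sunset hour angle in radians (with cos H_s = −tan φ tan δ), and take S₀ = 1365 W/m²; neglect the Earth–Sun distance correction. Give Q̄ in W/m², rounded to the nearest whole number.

364 W/m²

The sunset hour angle satisfies cos H_s = −tan φ tan δ = 0.0322, giving H_s = 88.15°. In radians, H_s = 1.5385.
H_s sin φ sin δ = 1.5385 × -0.4664 × 0.0610 = -0.0438.
cos φ cos δ sin H_s = 0.8846 × 0.9981 × 0.9995 = 0.8825.
Q̄ = (1365/π) × (-0.0438 + 0.8825) = 434.49 × 0.8387 = 364.41 W/m².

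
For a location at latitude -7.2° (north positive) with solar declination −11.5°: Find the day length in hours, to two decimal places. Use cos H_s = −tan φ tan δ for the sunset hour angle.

12.20 hours

−tan φ tan δ = −(-0.1263)(-0.2035) = -0.0257; H_s = arccos(-0.0257) = 91.47°.
Day length = 2 H_s / 15° h⁻¹ = 182.94° / 15 = 12.196 h.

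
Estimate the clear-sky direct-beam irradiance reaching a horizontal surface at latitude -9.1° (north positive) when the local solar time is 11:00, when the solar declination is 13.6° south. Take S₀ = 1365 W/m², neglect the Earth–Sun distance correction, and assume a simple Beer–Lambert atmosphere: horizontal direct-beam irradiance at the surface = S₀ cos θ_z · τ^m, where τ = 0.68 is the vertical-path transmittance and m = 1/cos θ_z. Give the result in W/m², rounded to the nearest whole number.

882 W/m²

Hour angle H = 15° × (11 − 12) = -15.00°.
cos θ_z = sin(-9.1°) sin(-13.6°) + cos(-9.1°) cos(-13.6°) cos(-15.00°) = 0.0372 + 0.9270 = 0.9642.
Air mass m = 1/cos θ_z = 1/0.9642 = 1.037; τ^m = 0.68^1.037 = 0.6704.
Surface direct beam = 1365 × 0.9642 × 0.6704 = 882.34 W/m².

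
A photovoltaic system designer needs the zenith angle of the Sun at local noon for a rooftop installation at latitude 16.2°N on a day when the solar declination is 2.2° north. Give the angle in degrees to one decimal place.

At local solar noon the hour angle is zero, so the zenith angle is |φ − δ| = |16.2° − (2.2°)| = 14.0°.

14.0°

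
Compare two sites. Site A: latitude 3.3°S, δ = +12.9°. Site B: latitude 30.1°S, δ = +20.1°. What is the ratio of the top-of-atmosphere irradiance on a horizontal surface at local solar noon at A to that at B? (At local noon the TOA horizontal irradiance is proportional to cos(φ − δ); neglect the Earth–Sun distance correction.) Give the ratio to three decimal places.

1.500

A: cos θ_z = cos(-3.3° − (12.9°)) = 0.9603.
B: cos θ_z = cos(-30.1° − (20.1°)) = 0.6401.
Ratio A/B = 0.9603 / 0.6401 = 1.5002.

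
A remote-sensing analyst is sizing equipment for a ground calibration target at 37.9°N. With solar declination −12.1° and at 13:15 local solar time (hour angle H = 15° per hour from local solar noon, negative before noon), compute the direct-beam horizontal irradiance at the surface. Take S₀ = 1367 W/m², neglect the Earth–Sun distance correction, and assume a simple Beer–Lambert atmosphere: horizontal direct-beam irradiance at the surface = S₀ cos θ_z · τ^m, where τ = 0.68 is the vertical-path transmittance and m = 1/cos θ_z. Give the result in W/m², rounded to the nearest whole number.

Hour angle H = 15° × (13.25 − 12) = 18.75°.
cos θ_z = sin(37.9°) sin(-12.1°) + cos(37.9°) cos(-12.1°) cos(18.75°) = -0.1288 + 0.7306 = 0.6018.
Air mass m = 1/cos θ_z = 1/0.6018 = 1.662; τ^m = 0.68^1.662 = 0.5268.
Surface direct beam = 1367 × 0.6018 × 0.5268 = 433.38 W/m².

433 W/m²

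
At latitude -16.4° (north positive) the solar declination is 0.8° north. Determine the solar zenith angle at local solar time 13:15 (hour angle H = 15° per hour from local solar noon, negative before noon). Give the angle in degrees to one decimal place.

Hour angle H = 15° × (13.25 − 12) = 18.75°.
With φ = -16.4°, δ = 0.8°, H = 18.75°: sin φ sin δ = -0.0039, cos φ cos δ cos H = 0.9083, so cos θ_z = 0.9044.
θ_z = arccos(0.9044) = 25.26°.

25.3°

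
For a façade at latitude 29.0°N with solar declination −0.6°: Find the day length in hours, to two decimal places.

cos H_s = −tan(29.0°) · tan(-0.6°) = 0.0058, so H_s = arccos(0.0058) = 89.67°.
Day length = 2 H_s / 15° h⁻¹ = 179.34° / 15 = 11.956 h.

11.96 hours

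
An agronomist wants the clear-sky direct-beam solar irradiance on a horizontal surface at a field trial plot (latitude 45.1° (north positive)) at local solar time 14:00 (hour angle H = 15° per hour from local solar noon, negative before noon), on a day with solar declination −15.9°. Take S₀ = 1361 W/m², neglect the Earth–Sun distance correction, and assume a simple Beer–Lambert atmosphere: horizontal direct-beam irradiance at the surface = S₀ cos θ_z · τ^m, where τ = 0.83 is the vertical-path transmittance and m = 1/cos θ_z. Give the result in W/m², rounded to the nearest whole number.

Hour angle H = 15° × (14 − 12) = 30.00°.
With φ = 45.1°, δ = -15.9°, H = 30.00°: sin φ sin δ = -0.1941, cos φ cos δ cos H = 0.5879, so cos θ_z = 0.3938.
Air mass m = 1/cos θ_z = 1/0.3938 = 2.539; τ^m = 0.83^2.539 = 0.6231.
Surface direct beam = 1361 × 0.3938 × 0.6231 = 333.96 W/m².

334 W/m²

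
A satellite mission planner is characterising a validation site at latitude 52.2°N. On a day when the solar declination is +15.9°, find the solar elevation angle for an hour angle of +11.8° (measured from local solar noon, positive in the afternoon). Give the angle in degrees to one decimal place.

52.5°

cos θ_z = sin φ sin δ + cos φ cos δ cos H = (0.7902)(0.2740) + (0.6129)(0.9617)(0.9789) = 0.7935.
θ_z = arccos(0.7935) = 37.49°, so the elevation is 90° − 37.49° = 52.51°.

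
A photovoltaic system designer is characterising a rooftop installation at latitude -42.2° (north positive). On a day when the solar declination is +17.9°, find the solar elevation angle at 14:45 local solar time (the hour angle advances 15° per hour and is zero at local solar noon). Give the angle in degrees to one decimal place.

Hour angle H = 15° × (14.75 − 12) = 41.25°.
cos θ_z = sin(-42.2°) sin(17.9°) + cos(-42.2°) cos(17.9°) cos(41.25°) = -0.2065 + 0.5300 = 0.3235.
θ_z = arccos(0.3235) = 71.13°, so the elevation is 90° − 71.13° = 18.87°.

18.9°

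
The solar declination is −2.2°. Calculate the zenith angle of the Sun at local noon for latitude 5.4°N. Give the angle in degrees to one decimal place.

At local solar noon the hour angle is zero, so the zenith angle is |φ − δ| = |5.4° − (-2.2°)| = 7.6°.

7.6°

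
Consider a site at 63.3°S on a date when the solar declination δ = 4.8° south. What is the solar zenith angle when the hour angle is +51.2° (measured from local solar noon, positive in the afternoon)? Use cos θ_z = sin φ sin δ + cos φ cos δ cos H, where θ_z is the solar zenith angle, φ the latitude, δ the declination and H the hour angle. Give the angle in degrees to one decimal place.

cos θ_z = sin φ sin δ + cos φ cos δ cos H = (-0.8934)(-0.0837) + (0.4493)(0.9965)(0.6266) = 0.3553.
θ_z = arccos(0.3553) = 69.19°.

69.2°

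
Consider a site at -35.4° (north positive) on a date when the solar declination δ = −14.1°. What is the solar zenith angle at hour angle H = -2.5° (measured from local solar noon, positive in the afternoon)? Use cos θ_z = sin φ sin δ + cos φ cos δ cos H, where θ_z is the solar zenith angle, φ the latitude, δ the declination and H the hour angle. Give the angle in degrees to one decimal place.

21.4°

With φ = -35.4°, δ = -14.1°, H = -2.50°: sin φ sin δ = 0.1411, cos φ cos δ cos H = 0.7898, so cos θ_z = 0.9309.
θ_z = arccos(0.9309) = 21.42°.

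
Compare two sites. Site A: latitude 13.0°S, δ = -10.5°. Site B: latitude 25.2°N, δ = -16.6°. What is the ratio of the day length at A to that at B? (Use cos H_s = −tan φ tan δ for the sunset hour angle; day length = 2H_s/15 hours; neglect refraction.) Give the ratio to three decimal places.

1.128

A: H_s = arccos(−tan -13.0° · tan -10.5°) = 92.45°, so 2H_s/15 = 12.3267 h.
B: H_s = arccos(−tan 25.2° · tan -16.6°) = 81.94°, so 2H_s/15 = 10.9253 h.
Ratio A/B = 12.3267 / 10.9253 = 1.1283.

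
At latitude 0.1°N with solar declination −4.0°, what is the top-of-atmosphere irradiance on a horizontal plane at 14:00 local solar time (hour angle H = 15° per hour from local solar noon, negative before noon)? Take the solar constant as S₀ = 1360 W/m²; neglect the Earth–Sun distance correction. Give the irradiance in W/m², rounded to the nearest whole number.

1175 W/m²

Hour angle H = 15° × (14 − 12) = 30.00°.
With φ = 0.1°, δ = -4.0°, H = 30.00°: sin φ sin δ = -0.0001, cos φ cos δ cos H = 0.8639, so cos θ_z = 0.8638.
Top-of-atmosphere irradiance = S₀ cos θ_z = 1360 × 0.8638 = 1174.77 W/m².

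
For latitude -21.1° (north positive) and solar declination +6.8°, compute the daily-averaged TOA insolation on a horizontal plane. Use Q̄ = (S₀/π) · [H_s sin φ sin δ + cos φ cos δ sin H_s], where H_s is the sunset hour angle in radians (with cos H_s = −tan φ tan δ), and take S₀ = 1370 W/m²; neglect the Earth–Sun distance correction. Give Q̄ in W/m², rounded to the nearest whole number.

375 W/m²

cos H_s = −tan(-21.1°) · tan(6.8°) = 0.0460, so H_s = arccos(0.0460) = 87.36°. In radians, H_s = 1.5247.
H_s sin φ sin δ = 1.5247 × -0.3600 × 0.1184 = -0.0650.
cos φ cos δ sin H_s = 0.9330 × 0.9930 × 0.9989 = 0.9254.
Q̄ = (1370/π) × (-0.0650 + 0.9254) = 436.08 × 0.8604 = 375.20 W/m².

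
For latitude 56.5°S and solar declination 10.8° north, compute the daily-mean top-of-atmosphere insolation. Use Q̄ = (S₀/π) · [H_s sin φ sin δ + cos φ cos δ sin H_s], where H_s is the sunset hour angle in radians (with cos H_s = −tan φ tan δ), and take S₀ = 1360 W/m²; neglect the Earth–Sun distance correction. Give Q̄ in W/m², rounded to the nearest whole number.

138 W/m²

−tan φ tan δ = −(-1.5108)(0.1908) = 0.2883; H_s = arccos(0.2883) = 73.24°. In radians, H_s = 1.2783.
H_s sin φ sin δ = 1.2783 × -0.8339 × 0.1874 = -0.1998.
cos φ cos δ sin H_s = 0.5519 × 0.9823 × 0.9575 = 0.5191.
Q̄ = (1360/π) × (-0.1998 + 0.5191) = 432.90 × 0.3193 = 138.22 W/m².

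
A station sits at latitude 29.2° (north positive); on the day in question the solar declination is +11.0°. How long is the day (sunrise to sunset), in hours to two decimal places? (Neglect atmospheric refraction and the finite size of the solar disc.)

12.83 hours

−tan φ tan δ = −(0.5589)(0.1944) = -0.1087; H_s = arccos(-0.1087) = 96.24°.
Day length = 2 H_s / 15° h⁻¹ = 192.48° / 15 = 12.832 h.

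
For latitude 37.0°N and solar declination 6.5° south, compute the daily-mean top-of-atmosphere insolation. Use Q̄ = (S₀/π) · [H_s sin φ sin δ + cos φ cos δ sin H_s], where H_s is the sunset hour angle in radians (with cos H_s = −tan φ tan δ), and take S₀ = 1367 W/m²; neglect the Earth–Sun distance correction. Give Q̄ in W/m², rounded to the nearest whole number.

300 W/m²

−tan φ tan δ = −(0.7536)(-0.1139) = 0.0858; H_s = arccos(0.0858) = 85.08°. In radians, H_s = 1.4849.
H_s sin φ sin δ = 1.4849 × 0.6018 × -0.1132 = -0.1012.
cos φ cos δ sin H_s = 0.7986 × 0.9936 × 0.9963 = 0.7906.
Q̄ = (1367/π) × (-0.1012 + 0.7906) = 435.13 × 0.6894 = 299.98 W/m².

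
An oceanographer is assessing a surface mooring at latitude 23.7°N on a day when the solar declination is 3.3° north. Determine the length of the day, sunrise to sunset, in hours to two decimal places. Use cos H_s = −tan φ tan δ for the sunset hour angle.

The sunset hour angle satisfies cos H_s = −tan φ tan δ = -0.0253, giving H_s = 91.45°.
Day length = 2 H_s / 15° h⁻¹ = 182.90° / 15 = 12.193 h.

12.19 hours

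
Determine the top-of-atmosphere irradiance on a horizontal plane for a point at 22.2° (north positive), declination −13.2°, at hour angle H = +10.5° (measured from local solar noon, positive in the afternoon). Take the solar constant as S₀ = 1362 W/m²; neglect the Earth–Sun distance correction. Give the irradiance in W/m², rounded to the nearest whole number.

cos θ_z = sin φ sin δ + cos φ cos δ cos H = (0.3778)(-0.2284) + (0.9259)(0.9736)(0.9833) = 0.8001.
Top-of-atmosphere irradiance = S₀ cos θ_z = 1362 × 0.8001 = 1089.74 W/m².

1090 W/m²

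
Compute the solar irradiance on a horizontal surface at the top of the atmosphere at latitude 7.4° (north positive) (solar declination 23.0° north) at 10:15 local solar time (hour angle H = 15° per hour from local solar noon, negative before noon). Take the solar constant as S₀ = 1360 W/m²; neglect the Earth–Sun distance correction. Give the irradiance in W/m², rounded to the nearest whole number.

1182 W/m²

Hour angle H = 15° × (10.25 − 12) = -26.25°.
With φ = 7.4°, δ = 23.0°, H = -26.25°: sin φ sin δ = 0.0503, cos φ cos δ cos H = 0.8187, so cos θ_z = 0.8690.
Top-of-atmosphere irradiance = S₀ cos θ_z = 1360 × 0.8690 = 1181.84 W/m².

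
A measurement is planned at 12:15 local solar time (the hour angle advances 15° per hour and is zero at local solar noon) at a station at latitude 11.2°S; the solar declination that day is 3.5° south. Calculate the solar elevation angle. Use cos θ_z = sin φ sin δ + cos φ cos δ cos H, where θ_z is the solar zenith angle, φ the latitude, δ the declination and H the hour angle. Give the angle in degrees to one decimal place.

81.5°

Hour angle H = 15° × (12.25 − 12) = 3.75°.
cos θ_z = sin φ sin δ + cos φ cos δ cos H = (-0.1942)(-0.0610) + (0.9810)(0.9981)(0.9979) = 0.9889.
θ_z = arccos(0.9889) = 8.54°, so the elevation is 90° − 8.54° = 81.46°.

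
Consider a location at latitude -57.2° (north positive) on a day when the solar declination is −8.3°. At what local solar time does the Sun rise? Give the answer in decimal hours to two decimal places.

cos H_s = −tan(-57.2°) · tan(-8.3°) = -0.2264, so H_s = arccos(-0.2264) = 103.09°.
Sunrise is at 12 − H_s/15 = 12 − 6.873 = 5.127 h local solar time.

5.13 h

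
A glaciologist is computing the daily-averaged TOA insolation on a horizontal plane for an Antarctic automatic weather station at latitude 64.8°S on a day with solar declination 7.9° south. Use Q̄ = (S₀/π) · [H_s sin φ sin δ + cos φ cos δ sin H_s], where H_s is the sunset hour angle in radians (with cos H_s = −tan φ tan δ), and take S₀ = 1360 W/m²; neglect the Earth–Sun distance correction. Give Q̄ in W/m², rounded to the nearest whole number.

cos H_s = −tan(-64.8°) · tan(-7.9°) = -0.2949, so H_s = arccos(-0.2949) = 107.15°. In radians, H_s = 1.8701.
H_s sin φ sin δ = 1.8701 × -0.9048 × -0.1374 = 0.2325.
cos φ cos δ sin H_s = 0.4258 × 0.9905 × 0.9555 = 0.4030.
Q̄ = (1360/π) × (0.2325 + 0.4030) = 432.90 × 0.6355 = 275.11 W/m².

275 W/m²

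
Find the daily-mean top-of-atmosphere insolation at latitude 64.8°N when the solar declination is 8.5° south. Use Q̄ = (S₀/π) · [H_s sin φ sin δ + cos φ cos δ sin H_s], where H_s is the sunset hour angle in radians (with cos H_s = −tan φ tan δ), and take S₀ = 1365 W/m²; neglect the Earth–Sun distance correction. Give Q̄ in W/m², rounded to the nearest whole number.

101 W/m²

cos H_s = −tan(64.8°) · tan(-8.5°) = 0.3176, so H_s = arccos(0.3176) = 71.48°. In radians, H_s = 1.2476.
H_s sin φ sin δ = 1.2476 × 0.9048 × -0.1478 = -0.1668.
cos φ cos δ sin H_s = 0.4258 × 0.9890 × 0.9482 = 0.3993.
Q̄ = (1365/π) × (-0.1668 + 0.3993) = 434.49 × 0.2325 = 101.02 W/m².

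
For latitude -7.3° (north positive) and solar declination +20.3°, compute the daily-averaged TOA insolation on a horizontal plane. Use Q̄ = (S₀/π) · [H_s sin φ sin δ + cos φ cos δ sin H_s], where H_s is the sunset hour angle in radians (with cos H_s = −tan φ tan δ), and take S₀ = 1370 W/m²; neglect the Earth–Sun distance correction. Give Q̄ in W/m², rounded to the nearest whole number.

376 W/m²

The sunset hour angle satisfies cos H_s = −tan φ tan δ = 0.0474, giving H_s = 87.28°. In radians, H_s = 1.5233.
H_s sin φ sin δ = 1.5233 × -0.1271 × 0.3469 = -0.0672.
cos φ cos δ sin H_s = 0.9919 × 0.9379 × 0.9989 = 0.9293.
Q̄ = (1370/π) × (-0.0672 + 0.9293) = 436.08 × 0.8621 = 375.94 W/m².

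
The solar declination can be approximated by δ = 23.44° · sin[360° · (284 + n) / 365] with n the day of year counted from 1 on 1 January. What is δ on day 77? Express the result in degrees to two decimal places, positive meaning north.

360 × (284 + 77) / 365 = 356.055°; sin(356.055°) = -0.0688.
δ = 23.44 × -0.0688 = -1.613° ≈ -1.61°.

-1.61°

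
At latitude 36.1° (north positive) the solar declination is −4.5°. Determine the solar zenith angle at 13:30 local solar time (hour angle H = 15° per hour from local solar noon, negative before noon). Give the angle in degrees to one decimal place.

45.7°

Hour angle H = 15° × (13.5 − 12) = 22.50°.
cos θ_z = sin(36.1°) sin(-4.5°) + cos(36.1°) cos(-4.5°) cos(22.50°) = -0.0462 + 0.7442 = 0.6980.
θ_z = arccos(0.6980) = 45.73°.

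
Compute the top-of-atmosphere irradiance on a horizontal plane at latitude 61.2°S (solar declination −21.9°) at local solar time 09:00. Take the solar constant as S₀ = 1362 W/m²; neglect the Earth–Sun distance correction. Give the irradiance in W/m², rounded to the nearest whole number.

876 W/m²

Hour angle H = 15° × (9 − 12) = -45.00°.
cos θ_z = sin φ sin δ + cos φ cos δ cos H = (-0.8763)(-0.3730) + (0.4818)(0.9278)(0.7071) = 0.6429.
Top-of-atmosphere irradiance = S₀ cos θ_z = 1362 × 0.6429 = 875.63 W/m².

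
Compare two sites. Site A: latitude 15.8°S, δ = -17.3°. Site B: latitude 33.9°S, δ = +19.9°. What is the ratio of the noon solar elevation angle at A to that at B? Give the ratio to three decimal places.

A: 90° − |-15.8 − (-17.3)| = 88.50°.
B: 90° − |-33.9 − (19.9)| = 36.20°.
Ratio A/B = 88.5000 / 36.2000 = 2.4448.

2.445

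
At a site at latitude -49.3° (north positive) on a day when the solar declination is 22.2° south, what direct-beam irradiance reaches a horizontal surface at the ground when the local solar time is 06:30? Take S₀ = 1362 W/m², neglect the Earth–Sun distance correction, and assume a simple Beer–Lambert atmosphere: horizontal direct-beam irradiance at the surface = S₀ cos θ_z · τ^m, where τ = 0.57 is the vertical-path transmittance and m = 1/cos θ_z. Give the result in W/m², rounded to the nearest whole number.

Hour angle H = 15° × (6.5 − 12) = -82.50°.
cos θ_z = sin φ sin δ + cos φ cos δ cos H = (-0.7581)(-0.3778) + (0.6521)(0.9259)(0.1305) = 0.3652.
Air mass m = 1/cos θ_z = 1/0.3652 = 2.738; τ^m = 0.57^2.738 = 0.2146.
Surface direct beam = 1362 × 0.3652 × 0.2146 = 106.74 W/m².

107 W/m²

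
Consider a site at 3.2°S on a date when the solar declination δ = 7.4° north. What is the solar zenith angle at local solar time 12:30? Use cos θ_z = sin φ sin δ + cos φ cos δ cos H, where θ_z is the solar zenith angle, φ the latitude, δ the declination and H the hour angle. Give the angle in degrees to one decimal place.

13.0°

Hour angle H = 15° × (12.5 − 12) = 7.50°.
cos θ_z = sin(-3.2°) sin(7.4°) + cos(-3.2°) cos(7.4°) cos(7.50°) = -0.0072 + 0.9817 = 0.9745.
θ_z = arccos(0.9745) = 12.97°.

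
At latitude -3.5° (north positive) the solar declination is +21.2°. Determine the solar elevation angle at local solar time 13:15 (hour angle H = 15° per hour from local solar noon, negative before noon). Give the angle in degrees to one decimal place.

Hour angle H = 15° × (13.25 − 12) = 18.75°.
cos θ_z = sin φ sin δ + cos φ cos δ cos H = (-0.0610)(0.3616) + (0.9981)(0.9323)(0.9469) = 0.8591.
θ_z = arccos(0.8591) = 30.78°, so the elevation is 90° − 30.78° = 59.22°.

59.2°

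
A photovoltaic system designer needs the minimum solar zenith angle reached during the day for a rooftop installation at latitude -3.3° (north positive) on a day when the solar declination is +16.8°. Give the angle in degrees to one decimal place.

At local solar noon the hour angle is zero, so the zenith angle is |φ − δ| = |-3.3° − (16.8°)| = 20.1°.

20.1°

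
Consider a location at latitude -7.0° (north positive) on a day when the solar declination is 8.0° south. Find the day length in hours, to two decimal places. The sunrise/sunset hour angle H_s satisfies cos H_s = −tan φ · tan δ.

12.13 hours

−tan φ tan δ = −(-0.1228)(-0.1405) = -0.0173; H_s = arccos(-0.0173) = 90.99°.
Day length = 2 H_s / 15° h⁻¹ = 181.98° / 15 = 12.132 h.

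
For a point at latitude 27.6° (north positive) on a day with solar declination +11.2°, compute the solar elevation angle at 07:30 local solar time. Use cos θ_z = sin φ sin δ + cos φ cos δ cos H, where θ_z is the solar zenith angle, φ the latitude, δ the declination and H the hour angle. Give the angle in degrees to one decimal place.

25.0°

Hour angle H = 15° × (7.5 − 12) = -67.50°.
cos θ_z = sin(27.6°) sin(11.2°) + cos(27.6°) cos(11.2°) cos(-67.50°) = 0.0900 + 0.3327 = 0.4227.
θ_z = arccos(0.4227) = 64.99°, so the elevation is 90° − 64.99° = 25.01°.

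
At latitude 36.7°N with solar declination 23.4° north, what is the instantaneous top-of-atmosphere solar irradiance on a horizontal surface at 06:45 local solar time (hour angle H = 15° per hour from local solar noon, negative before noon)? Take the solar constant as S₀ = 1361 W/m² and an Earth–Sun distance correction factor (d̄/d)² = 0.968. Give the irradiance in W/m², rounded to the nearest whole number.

Hour angle H = 15° × (6.75 − 12) = -78.75°.
cos θ_z = sin φ sin δ + cos φ cos δ cos H = (0.5976)(0.3971) + (0.8018)(0.9178)(0.1951) = 0.3809.
Top-of-atmosphere irradiance = S₀ (d̄/d)² cos θ_z = 1361 × 0.968 × 0.3809 = 501.82 W/m².

502 W/m²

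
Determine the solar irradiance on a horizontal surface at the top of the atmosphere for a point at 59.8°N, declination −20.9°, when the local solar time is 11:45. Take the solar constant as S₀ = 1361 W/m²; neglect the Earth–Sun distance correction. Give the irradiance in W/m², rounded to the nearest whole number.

219 W/m²

Hour angle H = 15° × (11.75 − 12) = -3.75°.
cos θ_z = sin(59.8°) sin(-20.9°) + cos(59.8°) cos(-20.9°) cos(-3.75°) = -0.3083 + 0.4689 = 0.1606.
Top-of-atmosphere irradiance = S₀ cos θ_z = 1361 × 0.1606 = 218.58 W/m².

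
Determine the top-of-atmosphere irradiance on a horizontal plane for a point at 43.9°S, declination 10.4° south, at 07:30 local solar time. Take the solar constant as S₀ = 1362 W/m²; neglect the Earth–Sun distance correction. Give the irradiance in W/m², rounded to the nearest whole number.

540 W/m²

Hour angle H = 15° × (7.5 − 12) = -67.50°.
With φ = -43.9°, δ = -10.4°, H = -67.50°: sin φ sin δ = 0.1252, cos φ cos δ cos H = 0.2712, so cos θ_z = 0.3964.
Top-of-atmosphere irradiance = S₀ cos θ_z = 1362 × 0.3964 = 539.90 W/m².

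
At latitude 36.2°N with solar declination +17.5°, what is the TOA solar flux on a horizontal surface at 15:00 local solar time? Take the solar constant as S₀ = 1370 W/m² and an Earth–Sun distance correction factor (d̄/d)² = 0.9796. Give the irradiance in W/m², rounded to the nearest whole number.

Hour angle H = 15° × (15 − 12) = 45.00°.
cos θ_z = sin φ sin δ + cos φ cos δ cos H = (0.5906)(0.3007) + (0.8070)(0.9537)(0.7071) = 0.7218.
Top-of-atmosphere irradiance = S₀ (d̄/d)² cos θ_z = 1370 × 0.9796 × 0.7218 = 968.69 W/m².

969 W/m²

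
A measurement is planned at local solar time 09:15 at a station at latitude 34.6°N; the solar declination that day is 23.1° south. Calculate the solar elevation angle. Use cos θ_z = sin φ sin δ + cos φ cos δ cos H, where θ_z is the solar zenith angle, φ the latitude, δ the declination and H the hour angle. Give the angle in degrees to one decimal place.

Hour angle H = 15° × (9.25 − 12) = -41.25°.
With φ = 34.6°, δ = -23.1°, H = -41.25°: sin φ sin δ = -0.2228, cos φ cos δ cos H = 0.5692, so cos θ_z = 0.3464.
θ_z = arccos(0.3464) = 69.73°, so the elevation is 90° − 69.73° = 20.27°.

20.3°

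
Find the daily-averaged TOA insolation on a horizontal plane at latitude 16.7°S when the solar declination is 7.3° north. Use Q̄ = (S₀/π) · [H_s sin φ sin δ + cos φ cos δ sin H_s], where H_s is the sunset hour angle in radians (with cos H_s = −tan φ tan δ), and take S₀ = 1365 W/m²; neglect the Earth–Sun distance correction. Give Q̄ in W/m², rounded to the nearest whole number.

The sunset hour angle satisfies cos H_s = −tan φ tan δ = 0.0384, giving H_s = 87.80°. In radians, H_s = 1.5324.
H_s sin φ sin δ = 1.5324 × -0.2874 × 0.1271 = -0.0560.
cos φ cos δ sin H_s = 0.9578 × 0.9919 × 0.9993 = 0.9494.
Q̄ = (1365/π) × (-0.0560 + 0.9494) = 434.49 × 0.8934 = 388.17 W/m².

388 W/m²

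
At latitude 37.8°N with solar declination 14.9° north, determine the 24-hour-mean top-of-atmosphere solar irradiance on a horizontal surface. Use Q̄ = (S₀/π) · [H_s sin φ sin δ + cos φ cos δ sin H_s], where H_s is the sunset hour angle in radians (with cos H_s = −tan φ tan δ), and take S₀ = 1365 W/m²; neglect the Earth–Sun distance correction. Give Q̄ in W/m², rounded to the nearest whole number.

446 W/m²

cos H_s = −tan(37.8°) · tan(14.9°) = -0.2064, so H_s = arccos(-0.2064) = 101.91°. In radians, H_s = 1.7787.
H_s sin φ sin δ = 1.7787 × 0.6129 × 0.2571 = 0.2803.
cos φ cos δ sin H_s = 0.7902 × 0.9664 × 0.9785 = 0.7472.
Q̄ = (1365/π) × (0.2803 + 0.7472) = 434.49 × 1.0275 = 446.44 W/m².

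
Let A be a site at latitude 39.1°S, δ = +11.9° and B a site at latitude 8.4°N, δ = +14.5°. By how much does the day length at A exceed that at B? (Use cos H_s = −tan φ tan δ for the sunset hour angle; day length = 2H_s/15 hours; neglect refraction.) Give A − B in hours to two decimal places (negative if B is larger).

-1.61 h

A: H_s = arccos(−tan -39.1° · tan 11.9°) = 80.14°, so 2H_s/15 = 10.6853 h.
B: H_s = arccos(−tan 8.4° · tan 14.5°) = 92.19°, so 2H_s/15 = 12.2920 h.
A − B = 10.6853 − 12.2920 = -1.6067 h.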